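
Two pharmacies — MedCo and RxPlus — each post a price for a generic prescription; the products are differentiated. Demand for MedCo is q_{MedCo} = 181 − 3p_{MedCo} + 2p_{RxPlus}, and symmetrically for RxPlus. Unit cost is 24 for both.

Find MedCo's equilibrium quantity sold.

MedCo's profit: π = (p_{MedCo} − 24)(181 − 3p_{MedCo} + 2p_{RxPlus}).
∂π/∂p_{MedCo} = 253 − 6p_{MedCo} + 2p_{RxPlus} = 0 ⇒ p_{MedCo} = 253/6 + (1/3)p_{RxPlus}.
The game is symmetric, so in equilibrium p_{RxPlus} = p_{MedCo}: the reaction function gives (2/3)p_{MedCo} = 253/6, hence p_{MedCo} = 63.25.
q_{MedCo} = 181 − 3·63.25 + 2·63.25 = 117.75.

117.75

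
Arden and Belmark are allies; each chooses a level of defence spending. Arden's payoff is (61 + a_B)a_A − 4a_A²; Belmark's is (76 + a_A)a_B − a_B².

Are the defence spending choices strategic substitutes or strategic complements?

strategic complements

Expanding Arden's payoff: 61a_A + a_Ba_A − 4a_A².
∂π/∂a_A = 61 + a_B − 8a_A = 0, so a_A = 7.625 + 0.125a_B.
The best-response slope da_A/da_B = 0.125 > 0: the reaction function is upward-sloping, so the choices are strategic complements.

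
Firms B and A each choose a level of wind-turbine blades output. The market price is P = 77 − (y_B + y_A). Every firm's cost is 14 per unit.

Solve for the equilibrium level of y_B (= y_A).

Firm B's profit: π = y_B(77 − (y_B + y_A)) − 14y_B.
∂π/∂y_B = 63 − 2y_B − y_A = 0, so y_B = 31.5 − 0.5y_A.
The game is symmetric, so in equilibrium y_A = y_B: the reaction function gives 1.5y_B = 31.5, hence y_B = 21.

21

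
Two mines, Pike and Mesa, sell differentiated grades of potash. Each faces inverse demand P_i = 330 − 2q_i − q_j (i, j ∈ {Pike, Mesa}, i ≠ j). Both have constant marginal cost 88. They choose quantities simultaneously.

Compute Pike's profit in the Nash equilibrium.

Mine Pike's profit: π = q_{Pike}(330 − 2q_{Pike} − q_{Mesa}) − 88q_{Pike}.
∂π/∂q_{Pike} = 242 − 4q_{Pike} − q_{Mesa} = 0 ⇒ q_{Pike} = 60.5 − 0.25q_{Mesa}.
By symmetry q_{Mesa} = q_{Pike}; substituting into the reaction function, 1.25q_{Pike} = 60.5 and q_{Pike} = 48.4.
P_{Pike} = 330 − 2·48.4 − 48.4 = 184.8.
Profit = (184.8 − 88)·48.4 = 4685.12.

4685.12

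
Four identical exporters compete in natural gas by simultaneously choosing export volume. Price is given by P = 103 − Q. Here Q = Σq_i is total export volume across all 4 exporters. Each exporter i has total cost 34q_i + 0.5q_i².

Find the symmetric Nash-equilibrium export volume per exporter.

11.5

A representative exporter's profit is π_i = q_i(103 − Q) − 34q_i − 0.5q_i², with Q = q_i + Σ_{j≠i} q_j.
First-order condition: 69 − 3q_i − Σ_{j≠i} q_j = 0.
With identical exporters, set every q_j = q: then 69 − 3q − 3q = 0, i.e. q = 69/6 = 11.5.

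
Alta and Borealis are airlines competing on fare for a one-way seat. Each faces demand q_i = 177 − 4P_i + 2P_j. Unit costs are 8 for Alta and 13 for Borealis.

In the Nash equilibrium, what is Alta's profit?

Alta's profit: π = (P_{Alta} − 8)(177 − 4P_{Alta} + 2P_{Borealis}).
∂π/∂P_{Alta} = 209 − 8P_{Alta} + 2P_{Borealis} = 0 ⇒ P_{Alta} = 26.125 + 0.25P_{Borealis}.
Similarly P_{Borealis} = 28.625 + 0.25P_{Alta}.
Substituting the second reaction function into the first: P_{Alta} = 26.125 + 0.25(28.625 + 0.25P_{Alta}), which gives 0.9375P_{Alta} = 1065/32 ⇒ P_{Alta} = 35.5.
Then P_{Borealis} = 28.625 + 0.25·35.5 = 37.5.
q_{Alta} = 177 − 4·35.5 + 2·37.5 = 110.
Profit = (35.5 − 8)·110 = 3025.

3025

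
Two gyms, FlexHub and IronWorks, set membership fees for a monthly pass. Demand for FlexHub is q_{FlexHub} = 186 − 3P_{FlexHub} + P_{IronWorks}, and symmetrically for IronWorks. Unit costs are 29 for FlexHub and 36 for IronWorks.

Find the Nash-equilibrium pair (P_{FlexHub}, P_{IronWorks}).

55.2, 58.2

FlexHub's profit: π = (P_{FlexHub} − 29)(186 − 3P_{FlexHub} + P_{IronWorks}).
∂π/∂P_{FlexHub} = 273 − 6P_{FlexHub} + P_{IronWorks} = 0 ⇒ P_{FlexHub} = 45.5 + (1/6)P_{IronWorks}.
Similarly P_{IronWorks} = 49 + (1/6)P_{FlexHub}.
Substituting the second reaction function into the first: P_{FlexHub} = 45.5 + (1/6)(49 + (1/6)P_{FlexHub}), which gives (35/36)P_{FlexHub} = 161/3 ⇒ P_{FlexHub} = 55.2.
Then P_{IronWorks} = 49 + (1/6)·55.2 = 58.2.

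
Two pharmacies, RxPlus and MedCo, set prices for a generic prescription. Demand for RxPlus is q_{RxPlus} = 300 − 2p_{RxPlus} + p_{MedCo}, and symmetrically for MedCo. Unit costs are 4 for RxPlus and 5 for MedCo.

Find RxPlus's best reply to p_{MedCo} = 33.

RxPlus's profit: π = (p_{RxPlus} − 4)(300 − 2p_{RxPlus} + p_{MedCo}).
∂π/∂p_{RxPlus} = 308 − 4p_{RxPlus} + p_{MedCo} = 0 ⇒ p_{RxPlus} = 77 + 0.25p_{MedCo}.
At p_{MedCo} = 33: p_{RxPlus} = 77 + 0.25·33 = 85.25.

85.25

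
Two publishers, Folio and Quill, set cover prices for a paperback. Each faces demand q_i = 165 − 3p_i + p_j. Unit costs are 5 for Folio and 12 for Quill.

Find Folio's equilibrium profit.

2995.68

Folio's profit: π = (p_{Folio} − 5)(165 − 3p_{Folio} + p_{Quill}).
∂π/∂p_{Folio} = 180 − 6p_{Folio} + p_{Quill} = 0 ⇒ p_{Folio} = 30 + (1/6)p_{Quill}.
Similarly p_{Quill} = 33.5 + (1/6)p_{Folio}.
Solving the two reaction functions simultaneously: (1 − (1/6)(1/6))p_{Folio} = 30 + (1/6)·33.5, so (35/36)p_{Folio} = 427/12 and p_{Folio} = 36.6.
Then p_{Quill} = 33.5 + (1/6)·36.6 = 39.6.
q_{Folio} = 165 − 3·36.6 + 39.6 = 94.8.
Profit = (36.6 − 5)·94.8 = 2995.68.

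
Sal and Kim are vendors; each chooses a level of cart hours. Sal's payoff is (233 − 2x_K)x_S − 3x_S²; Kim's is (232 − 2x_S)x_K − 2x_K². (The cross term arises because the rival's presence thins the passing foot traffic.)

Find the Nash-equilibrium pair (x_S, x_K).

23.4, 46.3

Expanding Sal's payoff: 233x_S − 2x_Kx_S − 3x_S².
∂π/∂x_S = 233 − 2x_K − 6x_S = 0, so x_S = 233/6 − (1/3)x_K.
Likewise for Kim: x_K = 58 − 0.5x_S.
Substituting the second reaction function into the first: x_S = 233/6 − (1/3)(58 − 0.5x_S), which gives (5/6)x_S = 19.5 ⇒ x_S = 23.4.
Then x_K = 58 − 0.5·23.4 = 46.3.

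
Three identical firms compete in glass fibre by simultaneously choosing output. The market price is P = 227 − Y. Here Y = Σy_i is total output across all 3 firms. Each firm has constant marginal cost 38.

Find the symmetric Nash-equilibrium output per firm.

A representative firm's profit is π_i = y_i(227 − Y) − 38y_i, with Y = y_i + Σ_{j≠i} y_j.
First-order condition: 189 − 2y_i − Σ_{j≠i} y_j = 0.
In a symmetric equilibrium every firm chooses the same y, so Σ_{j≠i} y_j = 2y. The condition becomes 189 − 4y = 0, giving y = 189/4 = 47.25.

47.25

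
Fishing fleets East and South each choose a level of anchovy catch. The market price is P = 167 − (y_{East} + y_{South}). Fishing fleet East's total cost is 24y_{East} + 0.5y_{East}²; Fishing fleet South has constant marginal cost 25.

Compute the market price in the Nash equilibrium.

81.6

Fishing fleet East's profit: π = y_{East}(167 − (y_{East} + y_{South})) − 24y_{East} − 0.5y_{East}².
∂π/∂y_{East} = 143 − 3y_{East} − y_{South} = 0, so y_{East} = 143/3 − (1/3)y_{South}.
For South: ∂π/∂y_{South} = 142 − 2y_{South} − y_{East} = 0 ⇒ y_{South} = 71 − 0.5y_{East}.
Solving the two reaction functions simultaneously: (1 − (−1/3)(−0.5))y_{East} = 143/3 − (1/3)·71, so (5/6)y_{East} = 24 and y_{East} = 28.8.
Then y_{South} = 71 − 0.5·28.8 = 56.6.
Equilibrium price: P = 167 − 85.4 = 81.6.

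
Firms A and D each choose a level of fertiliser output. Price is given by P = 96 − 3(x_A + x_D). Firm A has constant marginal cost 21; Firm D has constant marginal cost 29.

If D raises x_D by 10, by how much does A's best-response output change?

-5

Firm A's profit: π = x_A(96 − 3(x_A + x_D)) − 21x_A.
∂π/∂x_A = 75 − 6x_A − 3x_D = 0, so x_A = 12.5 − 0.5x_D.
The reaction-function slope is −0.5, so a 10-unit rise in x_D moves x_A by −0.5 × 10 = −5. A's best response falls — the actions are strategic substitutes.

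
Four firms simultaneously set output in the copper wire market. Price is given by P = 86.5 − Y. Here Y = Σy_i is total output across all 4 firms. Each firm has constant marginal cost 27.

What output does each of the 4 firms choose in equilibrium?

11.9

A representative firm's profit is π_i = y_i(86.5 − Y) − 27y_i, with Y = y_i + Σ_{j≠i} y_j.
First-order condition: 59.5 − 2y_i − Σ_{j≠i} y_j = 0.
Imposing symmetry (y_j = y for all j) turns Σ_{j≠i} y_j into 3y, so 59.5 = 5y and y = 11.9.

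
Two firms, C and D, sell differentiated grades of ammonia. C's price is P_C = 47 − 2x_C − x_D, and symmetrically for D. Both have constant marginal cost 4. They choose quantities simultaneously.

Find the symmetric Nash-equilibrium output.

8.6

Firm C's profit: π = x_C(47 − 2x_C − x_D) − 4x_C.
∂π/∂x_C = 43 − 4x_C − x_D = 0 ⇒ x_C = 10.75 − 0.25x_D.
Setting x_C = x_D in the reaction function: x_C = 10.75 − 0.25x_C, so x_C = 10.75 / 1.25 = 8.6.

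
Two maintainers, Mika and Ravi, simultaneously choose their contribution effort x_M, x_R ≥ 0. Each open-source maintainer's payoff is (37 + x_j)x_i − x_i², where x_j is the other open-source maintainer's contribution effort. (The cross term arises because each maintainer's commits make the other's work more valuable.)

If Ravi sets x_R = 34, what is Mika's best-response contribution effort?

35.5

Mika's payoff is (37 + x_R)x_M − x_M².
∂π/∂x_M = 37 + x_R − 2x_M = 0, so x_M = 18.5 + 0.5x_R.
At x_R = 34: x_M = 18.5 + 0.5·34 = 35.5.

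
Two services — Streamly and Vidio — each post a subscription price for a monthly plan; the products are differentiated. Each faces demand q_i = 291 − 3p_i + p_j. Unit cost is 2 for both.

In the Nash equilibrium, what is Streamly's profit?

Streamly's profit: π = (p_{Streamly} − 2)(291 − 3p_{Streamly} + p_{Vidio}).
∂π/∂p_{Streamly} = 297 − 6p_{Streamly} + p_{Vidio} = 0 ⇒ p_{Streamly} = 49.5 + (1/6)p_{Vidio}.
Setting p_{Streamly} = p_{Vidio} in the reaction function: p_{Streamly} = 49.5 + (1/6)p_{Streamly}, so p_{Streamly} = 49.5 / (5/6) = 59.4.
q_{Streamly} = 291 − 3·59.4 + 59.4 = 172.2.
Profit = (59.4 − 2)·172.2 = 9884.28.

9884.28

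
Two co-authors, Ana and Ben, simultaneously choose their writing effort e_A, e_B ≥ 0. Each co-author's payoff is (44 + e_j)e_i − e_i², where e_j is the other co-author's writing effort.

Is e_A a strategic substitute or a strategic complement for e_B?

Ana's payoff is (44 + e_B)e_A − e_A².
∂π/∂e_A = 44 + e_B − 2e_A = 0, so e_A = 22 + 0.5e_B.
The best-response slope de_A/de_B = 0.5 > 0: the reaction function is upward-sloping, so the choices are strategic complements.

strategic complements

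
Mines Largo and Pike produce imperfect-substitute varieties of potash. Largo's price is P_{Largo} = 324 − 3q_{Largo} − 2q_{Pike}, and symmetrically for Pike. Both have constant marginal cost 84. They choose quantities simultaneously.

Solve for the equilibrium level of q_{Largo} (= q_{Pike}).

Mine Largo's profit: π = q_{Largo}(324 − 3q_{Largo} − 2q_{Pike}) − 84q_{Largo}.
∂π/∂q_{Largo} = 240 − 6q_{Largo} − 2q_{Pike} = 0 ⇒ q_{Largo} = 40 − (1/3)q_{Pike}.
The game is symmetric, so in equilibrium q_{Pike} = q_{Largo}: the reaction function gives (4/3)q_{Largo} = 40, hence q_{Largo} = 30.

30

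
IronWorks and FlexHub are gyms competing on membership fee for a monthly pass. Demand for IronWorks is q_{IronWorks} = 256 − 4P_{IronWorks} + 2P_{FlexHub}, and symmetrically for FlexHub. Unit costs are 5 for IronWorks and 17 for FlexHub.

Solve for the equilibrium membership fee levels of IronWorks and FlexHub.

IronWorks's profit: π = (P_{IronWorks} − 5)(256 − 4P_{IronWorks} + 2P_{FlexHub}).
∂π/∂P_{IronWorks} = 276 − 8P_{IronWorks} + 2P_{FlexHub} = 0 ⇒ P_{IronWorks} = 34.5 + 0.25P_{FlexHub}.
Similarly P_{FlexHub} = 40.5 + 0.25P_{IronWorks}.
Solving the two reaction functions simultaneously: (1 − (0.25)(0.25))P_{IronWorks} = 34.5 + 0.25·40.5, so 0.9375P_{IronWorks} = 44.625 and P_{IronWorks} = 47.6.
Then P_{FlexHub} = 40.5 + 0.25·47.6 = 52.4.

47.6, 52.4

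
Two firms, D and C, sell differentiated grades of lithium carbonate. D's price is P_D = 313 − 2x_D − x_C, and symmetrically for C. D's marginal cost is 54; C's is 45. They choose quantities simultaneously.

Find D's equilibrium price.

Firm D's profit: π = x_D(313 − 2x_D − x_C) − 54x_D.
∂π/∂x_D = 259 − 4x_D − x_C = 0 ⇒ x_D = 64.75 − 0.25x_C.
Similarly x_C = 67 − 0.25x_D.
Solving the two reaction functions simultaneously: (1 − (−0.25)(−0.25))x_D = 64.75 − 0.25·67, so 0.9375x_D = 48 and x_D = 51.2.
Then x_C = 67 − 0.25·51.2 = 54.2.
P_D = 313 − 2·51.2 − 54.2 = 156.4.

156.4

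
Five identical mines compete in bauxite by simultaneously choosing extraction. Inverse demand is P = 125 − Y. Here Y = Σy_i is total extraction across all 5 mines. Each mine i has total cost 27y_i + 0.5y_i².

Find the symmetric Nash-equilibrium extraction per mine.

A representative mine's profit is π_i = y_i(125 − Y) − 27y_i − 0.5y_i², with Y = y_i + Σ_{j≠i} y_j.
First-order condition: 98 − 3y_i − Σ_{j≠i} y_j = 0.
In a symmetric equilibrium every mine chooses the same y, so Σ_{j≠i} y_j = 4y. The condition becomes 98 − 7y = 0, giving y = 98/7 = 14.

14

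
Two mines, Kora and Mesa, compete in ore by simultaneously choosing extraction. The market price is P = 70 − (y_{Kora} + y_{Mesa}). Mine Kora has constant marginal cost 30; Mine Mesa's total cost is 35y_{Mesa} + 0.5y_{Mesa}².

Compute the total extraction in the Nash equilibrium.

Mine Kora's profit: π = y_{Kora}(70 − (y_{Kora} + y_{Mesa})) − 30y_{Kora}.
∂π/∂y_{Kora} = 40 − 2y_{Kora} − y_{Mesa} = 0, so y_{Kora} = 20 − 0.5y_{Mesa}.
For Mesa: ∂π/∂y_{Mesa} = 35 − 3y_{Mesa} − y_{Kora} = 0 ⇒ y_{Mesa} = 35/3 − (1/3)y_{Kora}.
Substituting the second reaction function into the first: y_{Kora} = 20 − 0.5(35/3 − (1/3)y_{Kora}), which gives (5/6)y_{Kora} = 85/6 ⇒ y_{Kora} = 17.
Then y_{Mesa} = 35/3 − (1/3)·17 = 6.
Total extraction: 17 + 6 = 23.

23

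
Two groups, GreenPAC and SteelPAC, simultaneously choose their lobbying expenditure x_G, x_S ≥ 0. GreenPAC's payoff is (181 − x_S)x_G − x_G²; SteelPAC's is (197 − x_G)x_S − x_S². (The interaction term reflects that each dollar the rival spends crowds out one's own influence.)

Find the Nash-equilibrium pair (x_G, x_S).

55, 71

Expanding GreenPAC's payoff: 181x_G − x_Sx_G − x_G².
∂π/∂x_G = 181 − x_S − 2x_G = 0, so x_G = 90.5 − 0.5x_S.
Likewise for SteelPAC: x_S = 98.5 − 0.5x_G.
Plugging x_S into GreenPAC's best response: x_G = 90.5 − 0.5(98.5 − 0.5x_G) ⇒ 0.75x_G = 41.25, so x_G = 55.
Then x_S = 98.5 − 0.5·55 = 71.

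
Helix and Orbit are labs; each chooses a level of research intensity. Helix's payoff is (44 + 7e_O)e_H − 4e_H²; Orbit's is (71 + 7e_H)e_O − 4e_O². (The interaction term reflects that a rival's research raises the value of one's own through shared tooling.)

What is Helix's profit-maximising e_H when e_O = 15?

18.625

Expanding Helix's payoff: 44e_H + 7e_Oe_H − 4e_H².
∂π/∂e_H = 44 + 7e_O − 8e_H = 0, so e_H = 5.5 + 0.875e_O.
At e_O = 15: e_H = 5.5 + 0.875·15 = 18.625.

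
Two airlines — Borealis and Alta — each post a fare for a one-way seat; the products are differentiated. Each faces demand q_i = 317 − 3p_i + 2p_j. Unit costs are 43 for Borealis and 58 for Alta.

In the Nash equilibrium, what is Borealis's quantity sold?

213.9375

Borealis's profit: π = (p_{Borealis} − 43)(317 − 3p_{Borealis} + 2p_{Alta}).
∂π/∂p_{Borealis} = 446 − 6p_{Borealis} + 2p_{Alta} = 0 ⇒ p_{Borealis} = 223/3 + (1/3)p_{Alta}.
Similarly p_{Alta} = 491/6 + (1/3)p_{Borealis}.
Plugging p_{Alta} into Borealis's best response: p_{Borealis} = 223/3 + (1/3)(491/6 + (1/3)p_{Borealis}) ⇒ (8/9)p_{Borealis} = 1829/18, so p_{Borealis} = 114.3125.
Then p_{Alta} = 491/6 + (1/3)·114.3125 = 119.9375.
q_{Borealis} = 317 − 3·114.3125 + 2·119.9375 = 213.9375.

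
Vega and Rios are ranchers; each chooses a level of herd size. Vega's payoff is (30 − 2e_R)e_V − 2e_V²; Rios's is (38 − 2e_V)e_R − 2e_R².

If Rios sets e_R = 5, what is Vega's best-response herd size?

5

Expanding Vega's payoff: 30e_V − 2e_Re_V − 2e_V².
∂π/∂e_V = 30 − 2e_R − 4e_V = 0, so e_V = 7.5 − 0.5e_R.
At e_R = 5: e_V = 7.5 − 0.5·5 = 5.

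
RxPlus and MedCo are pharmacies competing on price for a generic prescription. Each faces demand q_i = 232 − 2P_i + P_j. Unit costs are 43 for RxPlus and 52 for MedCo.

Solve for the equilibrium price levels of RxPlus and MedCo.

RxPlus's profit: π = (P_{RxPlus} − 43)(232 − 2P_{RxPlus} + P_{MedCo}).
∂π/∂P_{RxPlus} = 318 − 4P_{RxPlus} + P_{MedCo} = 0 ⇒ P_{RxPlus} = 79.5 + 0.25P_{MedCo}.
Similarly P_{MedCo} = 84 + 0.25P_{RxPlus}.
Solving the two reaction functions simultaneously: (1 − (0.25)(0.25))P_{RxPlus} = 79.5 + 0.25·84, so 0.9375P_{RxPlus} = 100.5 and P_{RxPlus} = 107.2.
Then P_{MedCo} = 84 + 0.25·107.2 = 110.8.

107.2, 110.8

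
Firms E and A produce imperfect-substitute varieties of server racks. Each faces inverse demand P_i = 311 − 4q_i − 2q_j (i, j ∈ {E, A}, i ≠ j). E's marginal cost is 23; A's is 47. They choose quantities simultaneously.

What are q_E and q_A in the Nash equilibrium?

Firm E's profit: π = q_E(311 − 4q_E − 2q_A) − 23q_E.
∂π/∂q_E = 288 − 8q_E − 2q_A = 0 ⇒ q_E = 36 − 0.25q_A.
Similarly q_A = 33 − 0.25q_E.
Substituting the second reaction function into the first: q_E = 36 − 0.25(33 − 0.25q_E), which gives 0.9375q_E = 27.75 ⇒ q_E = 29.6.
Then q_A = 33 − 0.25·29.6 = 25.6.

29.6, 25.6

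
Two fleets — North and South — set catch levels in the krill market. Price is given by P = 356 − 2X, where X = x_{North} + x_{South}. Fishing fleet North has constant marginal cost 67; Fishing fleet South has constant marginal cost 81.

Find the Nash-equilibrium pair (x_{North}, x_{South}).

Fishing fleet North's profit: π = x_{North}(356 − 2(x_{North} + x_{South})) − 67x_{North}.
∂π/∂x_{North} = 289 − 4x_{North} − 2x_{South} = 0, so x_{North} = 72.25 − 0.5x_{South}.
By the same steps for South: x_{South} = 68.75 − 0.5x_{North}.
Plugging x_{South} into North's best response: x_{North} = 72.25 − 0.5(68.75 − 0.5x_{North}) ⇒ 0.75x_{North} = 37.875, so x_{North} = 50.5.
Then x_{South} = 68.75 − 0.5·50.5 = 43.5.

50.5, 43.5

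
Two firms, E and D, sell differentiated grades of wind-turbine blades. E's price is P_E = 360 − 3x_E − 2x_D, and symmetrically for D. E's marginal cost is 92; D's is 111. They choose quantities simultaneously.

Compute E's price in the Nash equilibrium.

Firm E's profit: π = x_E(360 − 3x_E − 2x_D) − 92x_E.
∂π/∂x_E = 268 − 6x_E − 2x_D = 0 ⇒ x_E = 134/3 − (1/3)x_D.
Similarly x_D = 41.5 − (1/3)x_E.
Plugging x_D into E's best response: x_E = 134/3 − (1/3)(41.5 − (1/3)x_E) ⇒ (8/9)x_E = 185/6, so x_E = 34.6875.
Then x_D = 41.5 − (1/3)·34.6875 = 29.9375.
P_E = 360 − 3·34.6875 − 2·29.9375 = 196.0625.

196.0625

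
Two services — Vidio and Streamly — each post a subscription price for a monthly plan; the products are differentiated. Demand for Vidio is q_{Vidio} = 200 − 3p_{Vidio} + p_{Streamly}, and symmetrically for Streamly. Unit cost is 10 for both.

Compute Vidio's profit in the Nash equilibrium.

3888

Vidio's profit: π = (p_{Vidio} − 10)(200 − 3p_{Vidio} + p_{Streamly}).
∂π/∂p_{Vidio} = 230 − 6p_{Vidio} + p_{Streamly} = 0 ⇒ p_{Vidio} = 115/3 + (1/6)p_{Streamly}.
Setting p_{Vidio} = p_{Streamly} in the reaction function: p_{Vidio} = 115/3 + (1/6)p_{Vidio}, so p_{Vidio} = (115/3) / (5/6) = 46.
q_{Vidio} = 200 − 3·46 + 46 = 108.
Profit = (46 − 10)·108 = 3888.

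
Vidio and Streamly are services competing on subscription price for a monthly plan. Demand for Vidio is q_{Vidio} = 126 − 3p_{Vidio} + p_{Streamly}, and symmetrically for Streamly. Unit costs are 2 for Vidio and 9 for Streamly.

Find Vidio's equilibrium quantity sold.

Vidio's profit: π = (p_{Vidio} − 2)(126 − 3p_{Vidio} + p_{Streamly}).
∂π/∂p_{Vidio} = 132 − 6p_{Vidio} + p_{Streamly} = 0 ⇒ p_{Vidio} = 22 + (1/6)p_{Streamly}.
Similarly p_{Streamly} = 25.5 + (1/6)p_{Vidio}.
Substituting the second reaction function into the first: p_{Vidio} = 22 + (1/6)(25.5 + (1/6)p_{Vidio}), which gives (35/36)p_{Vidio} = 26.25 ⇒ p_{Vidio} = 27.
Then p_{Streamly} = 25.5 + (1/6)·27 = 30.
q_{Vidio} = 126 − 3·27 + 30 = 75.

75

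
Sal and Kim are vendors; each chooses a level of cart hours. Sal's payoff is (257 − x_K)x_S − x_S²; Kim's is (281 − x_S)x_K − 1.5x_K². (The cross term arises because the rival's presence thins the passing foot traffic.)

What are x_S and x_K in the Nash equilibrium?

Expanding Sal's payoff: 257x_S − x_Kx_S − x_S².
∂π/∂x_S = 257 − x_K − 2x_S = 0, so x_S = 128.5 − 0.5x_K.
Likewise for Kim: x_K = 281/3 − (1/3)x_S.
Solving the two reaction functions simultaneously: (1 − (−0.5)(−1/3))x_S = 128.5 − 0.5·(281/3), so (5/6)x_S = 245/3 and x_S = 98.
Then x_K = 281/3 − (1/3)·98 = 61.

98, 61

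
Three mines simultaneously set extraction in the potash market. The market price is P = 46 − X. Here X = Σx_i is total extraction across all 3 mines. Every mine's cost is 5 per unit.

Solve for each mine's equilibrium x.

10.25

A representative mine's profit is π_i = x_i(46 − X) − 5x_i, with X = x_i + Σ_{j≠i} x_j.
First-order condition: 41 − 2x_i − Σ_{j≠i} x_j = 0.
In a symmetric equilibrium every mine chooses the same x, so Σ_{j≠i} x_j = 2x. The condition becomes 41 − 4x = 0, giving x = 41/4 = 10.25.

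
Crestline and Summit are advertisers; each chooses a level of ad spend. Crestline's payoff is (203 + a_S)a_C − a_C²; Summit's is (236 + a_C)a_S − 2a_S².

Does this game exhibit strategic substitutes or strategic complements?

strategic complements

Expanding Crestline's payoff: 203a_C + a_Sa_C − a_C².
∂π/∂a_C = 203 + a_S − 2a_C = 0, so a_C = 101.5 + 0.5a_S.
The best-response slope da_C/da_S = 0.5 > 0: the reaction function is upward-sloping, so the choices are strategic complements.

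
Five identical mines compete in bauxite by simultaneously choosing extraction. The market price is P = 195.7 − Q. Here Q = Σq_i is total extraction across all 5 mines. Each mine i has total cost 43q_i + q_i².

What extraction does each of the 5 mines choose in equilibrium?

A representative mine's profit is π_i = q_i(195.7 − Q) − 43q_i − q_i², with Q = q_i + Σ_{j≠i} q_j.
First-order condition: 152.7 − 4q_i − Σ_{j≠i} q_j = 0.
With identical mines, set every q_j = q: then 152.7 − 4q − 4q = 0, i.e. q = 152.7/8 = 19.0875.

19.0875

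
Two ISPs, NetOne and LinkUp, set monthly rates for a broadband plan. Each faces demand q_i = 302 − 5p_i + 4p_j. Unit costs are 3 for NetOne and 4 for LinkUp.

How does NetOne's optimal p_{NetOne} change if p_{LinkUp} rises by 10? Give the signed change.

NetOne's profit: π = (p_{NetOne} − 3)(302 − 5p_{NetOne} + 4p_{LinkUp}).
∂π/∂p_{NetOne} = 317 − 10p_{NetOne} + 4p_{LinkUp} = 0 ⇒ p_{NetOne} = 31.7 + 0.4p_{LinkUp}.
The reaction-function slope is 0.4, so a 10-unit rise in p_{LinkUp} moves p_{NetOne} by 0.4 × 10 = 4. NetOne's best response rises — the actions are strategic complements.

4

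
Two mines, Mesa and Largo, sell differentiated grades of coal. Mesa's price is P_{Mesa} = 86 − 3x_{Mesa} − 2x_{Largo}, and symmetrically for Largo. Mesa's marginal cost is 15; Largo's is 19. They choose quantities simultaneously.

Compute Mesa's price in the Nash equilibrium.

42.375

Mine Mesa's profit: π = x_{Mesa}(86 − 3x_{Mesa} − 2x_{Largo}) − 15x_{Mesa}.
∂π/∂x_{Mesa} = 71 − 6x_{Mesa} − 2x_{Largo} = 0 ⇒ x_{Mesa} = 71/6 − (1/3)x_{Largo}.
Similarly x_{Largo} = 67/6 − (1/3)x_{Mesa}.
Substituting the second reaction function into the first: x_{Mesa} = 71/6 − (1/3)(67/6 − (1/3)x_{Mesa}), which gives (8/9)x_{Mesa} = 73/9 ⇒ x_{Mesa} = 9.125.
Then x_{Largo} = 67/6 − (1/3)·9.125 = 8.125.
P_{Mesa} = 86 − 3·9.125 − 2·8.125 = 42.375.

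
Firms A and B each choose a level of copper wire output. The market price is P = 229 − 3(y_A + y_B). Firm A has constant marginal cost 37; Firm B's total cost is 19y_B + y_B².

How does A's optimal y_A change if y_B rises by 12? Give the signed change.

Firm A's profit: π = y_A(229 − 3(y_A + y_B)) − 37y_A.
∂π/∂y_A = 192 − 6y_A − 3y_B = 0, so y_A = 32 − 0.5y_B.
The reaction-function slope is −0.5, so a 12-unit rise in y_B moves y_A by −0.5 × 12 = −6. A's best response falls — the actions are strategic substitutes.

-6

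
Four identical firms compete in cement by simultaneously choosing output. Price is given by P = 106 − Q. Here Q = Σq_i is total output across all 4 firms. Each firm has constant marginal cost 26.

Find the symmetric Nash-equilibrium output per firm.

16

A representative firm's profit is π_i = q_i(106 − Q) − 26q_i, with Q = q_i + Σ_{j≠i} q_j.
First-order condition: 80 − 2q_i − Σ_{j≠i} q_j = 0.
In a symmetric equilibrium every firm chooses the same q, so Σ_{j≠i} q_j = 3q. The condition becomes 80 − 5q = 0, giving q = 80/5 = 16.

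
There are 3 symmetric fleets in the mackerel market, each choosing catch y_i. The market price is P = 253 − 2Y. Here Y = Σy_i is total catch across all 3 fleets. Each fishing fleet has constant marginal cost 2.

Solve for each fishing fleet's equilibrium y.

A representative fishing fleet's profit is π_i = y_i(253 − 2Y) − 2y_i, with Y = y_i + Σ_{j≠i} y_j.
First-order condition: 251 − 4y_i − 2Σ_{j≠i} y_j = 0.
With identical fishing fleets, set every y_j = y: then 251 − 4y − 4y = 0, i.e. y = 251/8 = 31.375.

31.375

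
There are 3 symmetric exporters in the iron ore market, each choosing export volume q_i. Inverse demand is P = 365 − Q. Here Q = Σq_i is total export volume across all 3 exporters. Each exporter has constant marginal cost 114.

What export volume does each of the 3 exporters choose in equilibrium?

62.75

A representative exporter's profit is π_i = q_i(365 − Q) − 114q_i, with Q = q_i + Σ_{j≠i} q_j.
First-order condition: 251 − 2q_i − Σ_{j≠i} q_j = 0.
With identical exporters, set every q_j = q: then 251 − 2q − 2q = 0, i.e. q = 251/4 = 62.75.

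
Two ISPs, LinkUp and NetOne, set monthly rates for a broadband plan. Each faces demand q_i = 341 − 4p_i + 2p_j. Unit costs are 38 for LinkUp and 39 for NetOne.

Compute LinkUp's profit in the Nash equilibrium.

7849.96

LinkUp's profit: π = (p_{LinkUp} − 38)(341 − 4p_{LinkUp} + 2p_{NetOne}).
∂π/∂p_{LinkUp} = 493 − 8p_{LinkUp} + 2p_{NetOne} = 0 ⇒ p_{LinkUp} = 61.625 + 0.25p_{NetOne}.
Similarly p_{NetOne} = 62.125 + 0.25p_{LinkUp}.
Solving the two reaction functions simultaneously: (1 − (0.25)(0.25))p_{LinkUp} = 61.625 + 0.25·62.125, so 0.9375p_{LinkUp} = 2469/32 and p_{LinkUp} = 82.3.
Then p_{NetOne} = 62.125 + 0.25·82.3 = 82.7.
q_{LinkUp} = 341 − 4·82.3 + 2·82.7 = 177.2.
Profit = (82.3 − 38)·177.2 = 7849.96.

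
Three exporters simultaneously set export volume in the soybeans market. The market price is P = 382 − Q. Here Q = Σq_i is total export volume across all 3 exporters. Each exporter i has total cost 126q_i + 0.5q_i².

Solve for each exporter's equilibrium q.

A representative exporter's profit is π_i = q_i(382 − Q) − 126q_i − 0.5q_i², with Q = q_i + Σ_{j≠i} q_j.
First-order condition: 256 − 3q_i − Σ_{j≠i} q_j = 0.
In a symmetric equilibrium every exporter chooses the same q, so Σ_{j≠i} q_j = 2q. The condition becomes 256 − 5q = 0, giving q = 256/5 = 51.2.

51.2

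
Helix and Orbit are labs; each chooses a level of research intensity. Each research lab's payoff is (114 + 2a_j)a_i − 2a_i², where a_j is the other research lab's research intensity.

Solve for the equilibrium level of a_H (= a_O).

57

Helix's payoff is (114 + 2a_O)a_H − 2a_H².
∂π/∂a_H = 114 + 2a_O − 4a_H = 0, so a_H = 28.5 + 0.5a_O.
By symmetry a_O = a_H; substituting into the reaction function, 0.5a_H = 28.5 and a_H = 57.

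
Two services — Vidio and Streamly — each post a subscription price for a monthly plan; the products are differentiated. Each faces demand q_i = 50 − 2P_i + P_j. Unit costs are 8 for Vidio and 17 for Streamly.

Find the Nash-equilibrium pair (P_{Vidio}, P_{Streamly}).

Vidio's profit: π = (P_{Vidio} − 8)(50 − 2P_{Vidio} + P_{Streamly}).
∂π/∂P_{Vidio} = 66 − 4P_{Vidio} + P_{Streamly} = 0 ⇒ P_{Vidio} = 16.5 + 0.25P_{Streamly}.
Similarly P_{Streamly} = 21 + 0.25P_{Vidio}.
Solving the two reaction functions simultaneously: (1 − (0.25)(0.25))P_{Vidio} = 16.5 + 0.25·21, so 0.9375P_{Vidio} = 21.75 and P_{Vidio} = 23.2.
Then P_{Streamly} = 21 + 0.25·23.2 = 26.8.

23.2, 26.8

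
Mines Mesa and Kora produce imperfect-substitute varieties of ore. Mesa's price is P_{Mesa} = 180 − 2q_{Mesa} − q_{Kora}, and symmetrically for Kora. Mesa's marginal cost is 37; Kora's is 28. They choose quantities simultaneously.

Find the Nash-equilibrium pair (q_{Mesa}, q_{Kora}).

28, 31

Mine Mesa's profit: π = q_{Mesa}(180 − 2q_{Mesa} − q_{Kora}) − 37q_{Mesa}.
∂π/∂q_{Mesa} = 143 − 4q_{Mesa} − q_{Kora} = 0 ⇒ q_{Mesa} = 35.75 − 0.25q_{Kora}.
Similarly q_{Kora} = 38 − 0.25q_{Mesa}.
Solving the two reaction functions simultaneously: (1 − (−0.25)(−0.25))q_{Mesa} = 35.75 − 0.25·38, so 0.9375q_{Mesa} = 26.25 and q_{Mesa} = 28.
Then q_{Kora} = 38 − 0.25·28 = 31.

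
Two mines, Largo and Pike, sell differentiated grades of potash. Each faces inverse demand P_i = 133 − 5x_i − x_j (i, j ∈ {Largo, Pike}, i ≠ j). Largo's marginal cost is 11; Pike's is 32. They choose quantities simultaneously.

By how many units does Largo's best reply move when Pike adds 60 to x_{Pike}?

-6

Mine Largo's profit: π = x_{Largo}(133 − 5x_{Largo} − x_{Pike}) − 11x_{Largo}.
∂π/∂x_{Largo} = 122 − 10x_{Largo} − x_{Pike} = 0 ⇒ x_{Largo} = 12.2 − 0.1x_{Pike}.
The reaction-function slope is −0.1, so a 60-unit rise in x_{Pike} moves x_{Largo} by −0.1 × 60 = −6. Largo's best response falls — the actions are strategic substitutes.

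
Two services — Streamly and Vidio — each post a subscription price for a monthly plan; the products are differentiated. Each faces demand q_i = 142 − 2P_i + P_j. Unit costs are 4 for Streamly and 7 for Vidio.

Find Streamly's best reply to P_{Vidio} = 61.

Streamly's profit: π = (P_{Streamly} − 4)(142 − 2P_{Streamly} + P_{Vidio}).
∂π/∂P_{Streamly} = 150 − 4P_{Streamly} + P_{Vidio} = 0 ⇒ P_{Streamly} = 37.5 + 0.25P_{Vidio}.
At P_{Vidio} = 61: P_{Streamly} = 37.5 + 0.25·61 = 52.75.

52.75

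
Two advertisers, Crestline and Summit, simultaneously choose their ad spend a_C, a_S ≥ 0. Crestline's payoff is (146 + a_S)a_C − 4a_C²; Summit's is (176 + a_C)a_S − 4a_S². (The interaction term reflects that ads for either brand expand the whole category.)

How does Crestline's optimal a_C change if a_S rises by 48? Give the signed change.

Expanding Crestline's payoff: 146a_C + a_Sa_C − 4a_C².
∂π/∂a_C = 146 + a_S − 8a_C = 0, so a_C = 18.25 + 0.125a_S.
The reaction-function slope is 0.125, so a 48-unit rise in a_S moves a_C by 0.125 × 48 = 6. Crestline's best response rises — the actions are strategic complements.

6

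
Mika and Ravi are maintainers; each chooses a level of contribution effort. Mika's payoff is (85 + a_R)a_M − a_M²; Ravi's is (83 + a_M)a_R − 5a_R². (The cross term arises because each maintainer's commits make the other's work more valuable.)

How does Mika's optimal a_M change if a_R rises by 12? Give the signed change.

6

Expanding Mika's payoff: 85a_M + a_Ra_M − a_M².
∂π/∂a_M = 85 + a_R − 2a_M = 0, so a_M = 42.5 + 0.5a_R.
The reaction-function slope is 0.5, so a 12-unit rise in a_R moves a_M by 0.5 × 12 = 6. Mika's best response rises — the actions are strategic complements.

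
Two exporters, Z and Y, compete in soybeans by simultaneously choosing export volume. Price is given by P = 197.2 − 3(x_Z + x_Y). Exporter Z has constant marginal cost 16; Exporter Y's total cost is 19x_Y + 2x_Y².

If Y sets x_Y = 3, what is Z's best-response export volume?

Exporter Z's profit: π = x_Z(197.2 − 3(x_Z + x_Y)) − 16x_Z.
∂π/∂x_Z = 181.2 − 6x_Z − 3x_Y = 0, so x_Z = 30.2 − 0.5x_Y.
At x_Y = 3: x_Z = 30.2 − 0.5·3 = 28.7.

28.7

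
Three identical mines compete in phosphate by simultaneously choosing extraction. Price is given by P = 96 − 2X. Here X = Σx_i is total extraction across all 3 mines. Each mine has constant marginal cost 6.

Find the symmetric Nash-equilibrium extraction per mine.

A representative mine's profit is π_i = x_i(96 − 2X) − 6x_i, with X = x_i + Σ_{j≠i} x_j.
First-order condition: 90 − 4x_i − 2Σ_{j≠i} x_j = 0.
With identical mines, set every x_j = x: then 90 − 4x − 4x = 0, i.e. x = 90/8 = 11.25.

11.25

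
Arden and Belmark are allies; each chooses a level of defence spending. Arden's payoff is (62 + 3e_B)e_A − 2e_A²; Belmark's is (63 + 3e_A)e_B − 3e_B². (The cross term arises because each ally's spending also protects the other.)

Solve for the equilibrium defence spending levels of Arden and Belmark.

37.4, 29.2

Expanding Arden's payoff: 62e_A + 3e_Be_A − 2e_A².
∂π/∂e_A = 62 + 3e_B − 4e_A = 0, so e_A = 15.5 + 0.75e_B.
Likewise for Belmark: e_B = 10.5 + 0.5e_A.
Plugging e_B into Arden's best response: e_A = 15.5 + 0.75(10.5 + 0.5e_A) ⇒ 0.625e_A = 23.375, so e_A = 37.4.
Then e_B = 10.5 + 0.5·37.4 = 29.2.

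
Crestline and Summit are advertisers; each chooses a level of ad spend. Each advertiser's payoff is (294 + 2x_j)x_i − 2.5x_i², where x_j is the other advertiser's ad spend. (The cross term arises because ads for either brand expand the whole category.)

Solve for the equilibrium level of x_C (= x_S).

98

Crestline's payoff is (294 + 2x_S)x_C − 2.5x_C².
∂π/∂x_C = 294 + 2x_S − 5x_C = 0, so x_C = 58.8 + 0.4x_S.
The game is symmetric, so in equilibrium x_S = x_C: the reaction function gives 0.6x_C = 58.8, hence x_C = 98.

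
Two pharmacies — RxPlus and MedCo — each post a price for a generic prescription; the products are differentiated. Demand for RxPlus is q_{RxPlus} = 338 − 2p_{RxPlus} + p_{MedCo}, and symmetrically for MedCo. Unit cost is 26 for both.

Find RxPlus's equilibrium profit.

RxPlus's profit: π = (p_{RxPlus} − 26)(338 − 2p_{RxPlus} + p_{MedCo}).
∂π/∂p_{RxPlus} = 390 − 4p_{RxPlus} + p_{MedCo} = 0 ⇒ p_{RxPlus} = 97.5 + 0.25p_{MedCo}.
The game is symmetric, so in equilibrium p_{MedCo} = p_{RxPlus}: the reaction function gives 0.75p_{RxPlus} = 97.5, hence p_{RxPlus} = 130.
q_{RxPlus} = 338 − 2·130 + 130 = 208.
Profit = (130 − 26)·208 = 21632.

21632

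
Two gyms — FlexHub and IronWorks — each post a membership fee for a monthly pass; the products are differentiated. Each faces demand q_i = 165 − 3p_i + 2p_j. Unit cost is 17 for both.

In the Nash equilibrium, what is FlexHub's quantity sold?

FlexHub's profit: π = (p_{FlexHub} − 17)(165 − 3p_{FlexHub} + 2p_{IronWorks}).
∂π/∂p_{FlexHub} = 216 − 6p_{FlexHub} + 2p_{IronWorks} = 0 ⇒ p_{FlexHub} = 36 + (1/3)p_{IronWorks}.
Setting p_{FlexHub} = p_{IronWorks} in the reaction function: p_{FlexHub} = 36 + (1/3)p_{FlexHub}, so p_{FlexHub} = 36 / (2/3) = 54.
q_{FlexHub} = 165 − 3·54 + 2·54 = 111.

111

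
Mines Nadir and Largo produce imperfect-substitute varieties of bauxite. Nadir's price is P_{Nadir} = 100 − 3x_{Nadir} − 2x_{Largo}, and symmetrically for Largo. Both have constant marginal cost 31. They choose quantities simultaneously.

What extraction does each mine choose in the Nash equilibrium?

Mine Nadir's profit: π = x_{Nadir}(100 − 3x_{Nadir} − 2x_{Largo}) − 31x_{Nadir}.
∂π/∂x_{Nadir} = 69 − 6x_{Nadir} − 2x_{Largo} = 0 ⇒ x_{Nadir} = 11.5 − (1/3)x_{Largo}.
Setting x_{Nadir} = x_{Largo} in the reaction function: x_{Nadir} = 11.5 − (1/3)x_{Nadir}, so x_{Nadir} = 11.5 / (4/3) = 8.625.

8.625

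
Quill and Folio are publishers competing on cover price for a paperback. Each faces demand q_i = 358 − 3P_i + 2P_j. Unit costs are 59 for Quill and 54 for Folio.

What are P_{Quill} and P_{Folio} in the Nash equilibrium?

132.8125, 130.9375

Quill's profit: π = (P_{Quill} − 59)(358 − 3P_{Quill} + 2P_{Folio}).
∂π/∂P_{Quill} = 535 − 6P_{Quill} + 2P_{Folio} = 0 ⇒ P_{Quill} = 535/6 + (1/3)P_{Folio}.
Similarly P_{Folio} = 260/3 + (1/3)P_{Quill}.
Substituting the second reaction function into the first: P_{Quill} = 535/6 + (1/3)(260/3 + (1/3)P_{Quill}), which gives (8/9)P_{Quill} = 2125/18 ⇒ P_{Quill} = 132.8125.
Then P_{Folio} = 260/3 + (1/3)·132.8125 = 130.9375.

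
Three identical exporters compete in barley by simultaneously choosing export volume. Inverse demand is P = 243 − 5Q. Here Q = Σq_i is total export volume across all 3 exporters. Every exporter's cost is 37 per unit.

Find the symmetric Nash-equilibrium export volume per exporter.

10.3

A representative exporter's profit is π_i = q_i(243 − 5Q) − 37q_i, with Q = q_i + Σ_{j≠i} q_j.
First-order condition: 206 − 10q_i − 5Σ_{j≠i} q_j = 0.
In a symmetric equilibrium every exporter chooses the same q, so Σ_{j≠i} q_j = 2q. The condition becomes 206 − 20q = 0, giving q = 206/20 = 10.3.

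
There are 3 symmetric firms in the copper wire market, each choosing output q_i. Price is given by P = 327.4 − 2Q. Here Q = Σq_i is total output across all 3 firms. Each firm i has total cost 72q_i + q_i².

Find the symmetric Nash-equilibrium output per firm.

A representative firm's profit is π_i = q_i(327.4 − 2Q) − 72q_i − q_i², with Q = q_i + Σ_{j≠i} q_j.
First-order condition: 255.4 − 6q_i − 2Σ_{j≠i} q_j = 0.
With identical firms, set every q_j = q: then 255.4 − 6q − 4q = 0, i.e. q = 255.4/10 = 25.54.

25.54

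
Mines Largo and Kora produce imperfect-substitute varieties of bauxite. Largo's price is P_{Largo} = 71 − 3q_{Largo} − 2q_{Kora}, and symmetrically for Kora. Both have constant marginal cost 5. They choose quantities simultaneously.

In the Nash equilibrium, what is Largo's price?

29.75

Mine Largo's profit: π = q_{Largo}(71 − 3q_{Largo} − 2q_{Kora}) − 5q_{Largo}.
∂π/∂q_{Largo} = 66 − 6q_{Largo} − 2q_{Kora} = 0 ⇒ q_{Largo} = 11 − (1/3)q_{Kora}.
Setting q_{Largo} = q_{Kora} in the reaction function: q_{Largo} = 11 − (1/3)q_{Largo}, so q_{Largo} = 11 / (4/3) = 8.25.
P_{Largo} = 71 − 3·8.25 − 2·8.25 = 29.75.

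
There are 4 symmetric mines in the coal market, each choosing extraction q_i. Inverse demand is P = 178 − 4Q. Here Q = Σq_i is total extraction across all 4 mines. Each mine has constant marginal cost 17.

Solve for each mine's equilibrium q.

A representative mine's profit is π_i = q_i(178 − 4Q) − 17q_i, with Q = q_i + Σ_{j≠i} q_j.
First-order condition: 161 − 8q_i − 4Σ_{j≠i} q_j = 0.
With identical mines, set every q_j = q: then 161 − 8q − 12q = 0, i.e. q = 161/20 = 8.05.

8.05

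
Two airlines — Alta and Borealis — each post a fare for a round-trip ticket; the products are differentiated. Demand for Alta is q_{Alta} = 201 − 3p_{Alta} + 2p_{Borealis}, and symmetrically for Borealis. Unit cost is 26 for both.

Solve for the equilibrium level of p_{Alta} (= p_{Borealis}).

69.75

Alta's profit: π = (p_{Alta} − 26)(201 − 3p_{Alta} + 2p_{Borealis}).
∂π/∂p_{Alta} = 279 − 6p_{Alta} + 2p_{Borealis} = 0 ⇒ p_{Alta} = 46.5 + (1/3)p_{Borealis}.
The game is symmetric, so in equilibrium p_{Borealis} = p_{Alta}: the reaction function gives (2/3)p_{Alta} = 46.5, hence p_{Alta} = 69.75.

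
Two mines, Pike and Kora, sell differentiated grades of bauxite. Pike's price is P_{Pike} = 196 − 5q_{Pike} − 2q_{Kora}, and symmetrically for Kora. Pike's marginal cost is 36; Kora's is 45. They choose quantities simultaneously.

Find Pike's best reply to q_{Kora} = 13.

Mine Pike's profit: π = q_{Pike}(196 − 5q_{Pike} − 2q_{Kora}) − 36q_{Pike}.
∂π/∂q_{Pike} = 160 − 10q_{Pike} − 2q_{Kora} = 0 ⇒ q_{Pike} = 16 − 0.2q_{Kora}.
At q_{Kora} = 13: q_{Pike} = 16 − 0.2·13 = 13.4.

13.4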